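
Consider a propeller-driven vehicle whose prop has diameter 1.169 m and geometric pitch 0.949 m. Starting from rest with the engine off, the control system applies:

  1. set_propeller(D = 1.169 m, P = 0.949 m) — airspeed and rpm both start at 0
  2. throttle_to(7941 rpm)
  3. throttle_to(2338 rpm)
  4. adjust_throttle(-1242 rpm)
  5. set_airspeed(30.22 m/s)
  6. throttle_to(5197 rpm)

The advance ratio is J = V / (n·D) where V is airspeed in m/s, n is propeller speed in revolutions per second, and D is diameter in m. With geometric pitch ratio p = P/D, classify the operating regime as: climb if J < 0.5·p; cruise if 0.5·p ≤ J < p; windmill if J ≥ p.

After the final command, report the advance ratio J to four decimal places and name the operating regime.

J = 0.2985, regime = climb

set_propeller: D = 1.169 m, P = 0.949 m (p = P/D = 0.811805); state ← (V=0, rpm=0)
throttle_to(7941): rpm ← 7941
throttle_to(2338): rpm ← 2338
adjust_throttle(-1242): rpm ← 2338 -1242 = 1096
set_airspeed(30.22): V ← 30.22 m/s
throttle_to(5197): rpm ← 5197
final state: V = 30.22 m/s, rpm = 5197 → n = rpm/60 = 86.616667 rev/s
J = V / (n·D) = 30.22 / (86.616667 × 1.169) = 0.298455
regime bands: climb J<0.4059 | cruise [0.4059, 0.8118) | windmill J≥0.8118
J = 0.2985 → climb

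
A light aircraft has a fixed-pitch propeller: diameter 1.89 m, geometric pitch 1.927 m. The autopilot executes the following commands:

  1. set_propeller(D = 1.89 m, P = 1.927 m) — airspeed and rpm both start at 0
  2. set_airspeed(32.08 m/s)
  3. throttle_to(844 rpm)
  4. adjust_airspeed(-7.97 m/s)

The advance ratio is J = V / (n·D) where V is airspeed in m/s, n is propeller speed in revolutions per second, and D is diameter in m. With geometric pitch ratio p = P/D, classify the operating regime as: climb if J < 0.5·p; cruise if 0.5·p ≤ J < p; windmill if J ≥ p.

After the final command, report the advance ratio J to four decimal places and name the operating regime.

J = 0.9069, regime = cruise

set_propeller: D = 1.89 m, P = 1.927 m (p = P/D = 1.019577); state ← (V=0, rpm=0)
set_airspeed(32.08): V ← 32.08 m/s
throttle_to(844): rpm ← 844
adjust_airspeed(-7.97): V ← 32.08 -7.97 = 24.11 m/s
final state: V = 24.11 m/s, rpm = 844 → n = rpm/60 = 14.066667 rev/s
J = V / (n·D) = 24.11 / (14.066667 × 1.89) = 0.906868
regime bands: climb J<0.5098 | cruise [0.5098, 1.0196) | windmill J≥1.0196
J = 0.9069 → cruise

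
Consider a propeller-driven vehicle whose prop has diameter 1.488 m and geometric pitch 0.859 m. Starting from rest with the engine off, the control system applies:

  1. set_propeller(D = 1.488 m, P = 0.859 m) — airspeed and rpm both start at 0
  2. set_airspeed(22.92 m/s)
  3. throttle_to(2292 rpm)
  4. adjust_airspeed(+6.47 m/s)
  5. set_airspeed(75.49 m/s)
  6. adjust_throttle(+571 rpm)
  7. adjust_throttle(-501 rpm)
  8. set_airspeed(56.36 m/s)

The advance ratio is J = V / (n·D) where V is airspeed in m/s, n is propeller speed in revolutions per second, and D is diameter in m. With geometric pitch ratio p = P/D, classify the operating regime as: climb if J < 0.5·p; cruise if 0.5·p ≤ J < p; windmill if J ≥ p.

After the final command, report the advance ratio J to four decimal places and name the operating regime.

J = 0.9621, regime = windmill

set_propeller: D = 1.488 m, P = 0.859 m (p = P/D = 0.577285); state ← (V=0, rpm=0)
set_airspeed(22.92): V ← 22.92 m/s
throttle_to(2292): rpm ← 2292
adjust_airspeed(+6.47): V ← 22.92 +6.47 = 29.39 m/s
set_airspeed(75.49): V ← 75.49 m/s
adjust_throttle(+571): rpm ← 2292 +571 = 2863
adjust_throttle(-501): rpm ← 2863 -501 = 2362
set_airspeed(56.36): V ← 56.36 m/s
final state: V = 56.36 m/s, rpm = 2362 → n = rpm/60 = 39.366667 rev/s
J = V / (n·D) = 56.36 / (39.366667 × 1.488) = 0.962143
regime bands: climb J<0.2886 | cruise [0.2886, 0.5773) | windmill J≥0.5773
J = 0.9621 → windmill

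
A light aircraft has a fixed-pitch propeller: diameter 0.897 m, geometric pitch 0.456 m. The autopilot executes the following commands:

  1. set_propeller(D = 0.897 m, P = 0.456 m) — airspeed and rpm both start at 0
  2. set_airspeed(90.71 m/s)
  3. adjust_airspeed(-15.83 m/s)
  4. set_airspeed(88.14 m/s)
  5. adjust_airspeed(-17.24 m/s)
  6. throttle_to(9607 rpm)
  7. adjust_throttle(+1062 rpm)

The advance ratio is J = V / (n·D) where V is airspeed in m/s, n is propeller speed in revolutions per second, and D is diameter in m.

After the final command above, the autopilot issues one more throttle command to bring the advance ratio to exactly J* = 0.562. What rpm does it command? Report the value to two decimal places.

rpm = 8438.57

set_propeller: D = 0.897 m, P = 0.456 m (p = P/D = 0.508361); state ← (V=0, rpm=0)
set_airspeed(90.71): V ← 90.71 m/s
adjust_airspeed(-15.83): V ← 90.71 -15.83 = 74.88 m/s
set_airspeed(88.14): V ← 88.14 m/s
adjust_airspeed(-17.24): V ← 88.14 -17.24 = 70.9 m/s
throttle_to(9607): rpm ← 9607
adjust_throttle(+1062): rpm ← 9607 +1062 = 10669
final state: V = 70.9 m/s, rpm = 10669 → n = rpm/60 = 177.816667 rev/s
target J* = 0.562; solve J* = V/(n·D) for n: n = V/(J*·D) = 70.9/(0.562 × 0.897) = 140.642791 rev/s
rpm = 60·n = 8438.567467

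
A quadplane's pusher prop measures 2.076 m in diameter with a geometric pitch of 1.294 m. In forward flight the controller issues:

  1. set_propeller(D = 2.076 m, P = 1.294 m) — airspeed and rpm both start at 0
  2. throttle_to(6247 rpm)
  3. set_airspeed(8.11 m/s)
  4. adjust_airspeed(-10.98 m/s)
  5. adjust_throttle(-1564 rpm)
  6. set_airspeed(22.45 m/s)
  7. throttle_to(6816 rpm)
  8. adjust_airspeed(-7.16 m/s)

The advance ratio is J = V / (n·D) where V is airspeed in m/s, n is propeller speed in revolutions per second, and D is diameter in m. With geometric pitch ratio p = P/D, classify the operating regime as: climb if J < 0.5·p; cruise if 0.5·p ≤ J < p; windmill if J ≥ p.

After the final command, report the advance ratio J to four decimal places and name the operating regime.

J = 0.0648, regime = climb

set_propeller: D = 2.076 m, P = 1.294 m (p = P/D = 0.623314); state ← (V=0, rpm=0)
throttle_to(6247): rpm ← 6247
set_airspeed(8.11): V ← 8.11 m/s
adjust_airspeed(-10.98): V ← 8.11 -10.98 = -2.87 m/s
adjust_throttle(-1564): rpm ← 6247 -1564 = 4683
set_airspeed(22.45): V ← 22.45 m/s
throttle_to(6816): rpm ← 6816
adjust_airspeed(-7.16): V ← 22.45 -7.16 = 15.29 m/s
final state: V = 15.29 m/s, rpm = 6816 → n = rpm/60 = 113.600000 rev/s
J = V / (n·D) = 15.29 / (113.600000 × 2.076) = 0.064834
regime bands: climb J<0.3117 | cruise [0.3117, 0.6233) | windmill J≥0.6233
J = 0.0648 → climb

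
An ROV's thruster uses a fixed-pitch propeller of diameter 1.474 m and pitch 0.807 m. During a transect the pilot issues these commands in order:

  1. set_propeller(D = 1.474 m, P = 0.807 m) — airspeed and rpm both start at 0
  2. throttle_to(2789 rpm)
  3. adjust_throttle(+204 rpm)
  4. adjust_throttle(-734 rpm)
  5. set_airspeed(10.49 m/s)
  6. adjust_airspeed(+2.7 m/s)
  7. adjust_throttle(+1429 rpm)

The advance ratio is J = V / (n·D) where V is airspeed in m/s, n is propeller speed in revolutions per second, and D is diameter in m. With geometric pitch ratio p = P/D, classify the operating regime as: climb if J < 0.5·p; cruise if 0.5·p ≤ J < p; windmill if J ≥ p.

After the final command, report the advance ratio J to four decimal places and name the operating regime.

J = 0.1456, regime = climb

set_propeller: D = 1.474 m, P = 0.807 m (p = P/D = 0.547490); state ← (V=0, rpm=0)
throttle_to(2789): rpm ← 2789
adjust_throttle(+204): rpm ← 2789 +204 = 2993
adjust_throttle(-734): rpm ← 2993 -734 = 2259
set_airspeed(10.49): V ← 10.49 m/s
adjust_airspeed(+2.7): V ← 10.49 +2.7 = 13.19 m/s
adjust_throttle(+1429): rpm ← 2259 +1429 = 3688
final state: V = 13.19 m/s, rpm = 3688 → n = rpm/60 = 61.466667 rev/s
J = V / (n·D) = 13.19 / (61.466667 × 1.474) = 0.145582
regime bands: climb J<0.2737 | cruise [0.2737, 0.5475) | windmill J≥0.5475
J = 0.1456 → climb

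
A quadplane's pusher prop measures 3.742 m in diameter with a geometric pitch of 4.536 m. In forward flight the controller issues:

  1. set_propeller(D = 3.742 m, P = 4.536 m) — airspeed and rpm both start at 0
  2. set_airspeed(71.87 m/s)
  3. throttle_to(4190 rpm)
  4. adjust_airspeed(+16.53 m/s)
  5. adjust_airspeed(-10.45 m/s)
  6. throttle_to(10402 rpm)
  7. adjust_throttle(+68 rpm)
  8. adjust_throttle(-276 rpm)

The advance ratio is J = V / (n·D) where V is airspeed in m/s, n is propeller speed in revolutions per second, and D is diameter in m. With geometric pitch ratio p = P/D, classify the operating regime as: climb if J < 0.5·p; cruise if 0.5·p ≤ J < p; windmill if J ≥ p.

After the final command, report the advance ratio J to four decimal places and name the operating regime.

set_propeller: D = 3.742 m, P = 4.536 m (p = P/D = 1.212186); state ← (V=0, rpm=0)
set_airspeed(71.87): V ← 71.87 m/s
throttle_to(4190): rpm ← 4190
adjust_airspeed(+16.53): V ← 71.87 +16.53 = 88.4 m/s
adjust_airspeed(-10.45): V ← 88.4 -10.45 = 77.95 m/s
throttle_to(10402): rpm ← 10402
adjust_throttle(+68): rpm ← 10402 +68 = 10470
adjust_throttle(-276): rpm ← 10470 -276 = 10194
final state: V = 77.95 m/s, rpm = 10194 → n = rpm/60 = 169.900000 rev/s
J = V / (n·D) = 77.95 / (169.900000 × 3.742) = 0.122608
regime bands: climb J<0.6061 | cruise [0.6061, 1.2122) | windmill J≥1.2122
J = 0.1226 → climb

J = 0.1226, regime = climb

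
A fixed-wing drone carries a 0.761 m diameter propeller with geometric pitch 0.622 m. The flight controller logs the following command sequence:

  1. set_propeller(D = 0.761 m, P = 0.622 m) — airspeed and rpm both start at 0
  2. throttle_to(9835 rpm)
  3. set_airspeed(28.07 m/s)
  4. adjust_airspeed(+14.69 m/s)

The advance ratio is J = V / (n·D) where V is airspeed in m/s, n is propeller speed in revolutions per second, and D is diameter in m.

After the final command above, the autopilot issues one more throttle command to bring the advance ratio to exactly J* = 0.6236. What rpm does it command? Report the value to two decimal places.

rpm = 5406.28

set_propeller: D = 0.761 m, P = 0.622 m (p = P/D = 0.817346); state ← (V=0, rpm=0)
throttle_to(9835): rpm ← 9835
set_airspeed(28.07): V ← 28.07 m/s
adjust_airspeed(+14.69): V ← 28.07 +14.69 = 42.76 m/s
final state: V = 42.76 m/s, rpm = 9835 → n = rpm/60 = 163.916667 rev/s
target J* = 0.6236; solve J* = V/(n·D) for n: n = V/(J*·D) = 42.76/(0.6236 × 0.761) = 90.104594 rev/s
rpm = 60·n = 5406.275629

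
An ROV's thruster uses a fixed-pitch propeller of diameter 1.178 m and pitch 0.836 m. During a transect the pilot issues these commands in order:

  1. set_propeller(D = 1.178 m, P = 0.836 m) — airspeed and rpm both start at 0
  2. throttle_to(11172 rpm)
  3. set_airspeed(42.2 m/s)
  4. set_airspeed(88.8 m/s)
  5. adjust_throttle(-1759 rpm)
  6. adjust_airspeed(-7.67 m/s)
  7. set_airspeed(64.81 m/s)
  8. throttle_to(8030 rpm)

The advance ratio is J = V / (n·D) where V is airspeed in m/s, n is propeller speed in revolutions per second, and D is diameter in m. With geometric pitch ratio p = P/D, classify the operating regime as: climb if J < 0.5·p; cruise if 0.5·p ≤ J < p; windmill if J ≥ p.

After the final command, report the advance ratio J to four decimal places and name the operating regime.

J = 0.4111, regime = cruise

set_propeller: D = 1.178 m, P = 0.836 m (p = P/D = 0.709677); state ← (V=0, rpm=0)
throttle_to(11172): rpm ← 11172
set_airspeed(42.2): V ← 42.2 m/s
set_airspeed(88.8): V ← 88.8 m/s
adjust_throttle(-1759): rpm ← 11172 -1759 = 9413
adjust_airspeed(-7.67): V ← 88.8 -7.67 = 81.13 m/s
set_airspeed(64.81): V ← 64.81 m/s
throttle_to(8030): rpm ← 8030
final state: V = 64.81 m/s, rpm = 8030 → n = rpm/60 = 133.833333 rev/s
J = V / (n·D) = 64.81 / (133.833333 × 1.178) = 0.411086
regime bands: climb J<0.3548 | cruise [0.3548, 0.7097) | windmill J≥0.7097
J = 0.4111 → cruise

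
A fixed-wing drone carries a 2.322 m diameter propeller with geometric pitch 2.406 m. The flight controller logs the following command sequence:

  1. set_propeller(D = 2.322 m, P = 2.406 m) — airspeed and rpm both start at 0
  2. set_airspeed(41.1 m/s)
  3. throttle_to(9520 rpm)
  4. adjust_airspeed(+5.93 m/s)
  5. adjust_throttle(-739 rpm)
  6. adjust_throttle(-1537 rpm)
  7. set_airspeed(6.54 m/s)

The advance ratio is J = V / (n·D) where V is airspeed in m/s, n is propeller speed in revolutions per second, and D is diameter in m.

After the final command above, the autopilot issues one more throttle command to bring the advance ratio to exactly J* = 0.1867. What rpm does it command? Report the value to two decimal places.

rpm = 905.15

set_propeller: D = 2.322 m, P = 2.406 m (p = P/D = 1.036176); state ← (V=0, rpm=0)
set_airspeed(41.1): V ← 41.1 m/s
throttle_to(9520): rpm ← 9520
adjust_airspeed(+5.93): V ← 41.1 +5.93 = 47.03 m/s
adjust_throttle(-739): rpm ← 9520 -739 = 8781
adjust_throttle(-1537): rpm ← 8781 -1537 = 7244
set_airspeed(6.54): V ← 6.54 m/s
final state: V = 6.54 m/s, rpm = 7244 → n = rpm/60 = 120.733333 rev/s
target J* = 0.1867; solve J* = V/(n·D) for n: n = V/(J*·D) = 6.54/(0.1867 × 2.322) = 15.085900 rev/s
rpm = 60·n = 905.153980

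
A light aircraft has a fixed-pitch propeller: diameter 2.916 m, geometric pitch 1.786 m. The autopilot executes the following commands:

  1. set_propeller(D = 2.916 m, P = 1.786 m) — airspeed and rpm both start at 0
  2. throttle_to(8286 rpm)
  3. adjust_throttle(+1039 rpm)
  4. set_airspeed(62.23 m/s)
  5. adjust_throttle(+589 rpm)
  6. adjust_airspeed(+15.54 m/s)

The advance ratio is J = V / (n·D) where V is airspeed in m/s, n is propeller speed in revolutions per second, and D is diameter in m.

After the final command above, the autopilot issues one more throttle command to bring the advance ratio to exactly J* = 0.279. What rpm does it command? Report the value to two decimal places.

set_propeller: D = 2.916 m, P = 1.786 m (p = P/D = 0.612483); state ← (V=0, rpm=0)
throttle_to(8286): rpm ← 8286
adjust_throttle(+1039): rpm ← 8286 +1039 = 9325
set_airspeed(62.23): V ← 62.23 m/s
adjust_throttle(+589): rpm ← 9325 +589 = 9914
adjust_airspeed(+15.54): V ← 62.23 +15.54 = 77.77 m/s
final state: V = 77.77 m/s, rpm = 9914 → n = rpm/60 = 165.233333 rev/s
target J* = 0.279; solve J* = V/(n·D) for n: n = V/(J*·D) = 77.77/(0.279 × 2.916) = 95.591742 rev/s
rpm = 60·n = 5735.504521

rpm = 5735.50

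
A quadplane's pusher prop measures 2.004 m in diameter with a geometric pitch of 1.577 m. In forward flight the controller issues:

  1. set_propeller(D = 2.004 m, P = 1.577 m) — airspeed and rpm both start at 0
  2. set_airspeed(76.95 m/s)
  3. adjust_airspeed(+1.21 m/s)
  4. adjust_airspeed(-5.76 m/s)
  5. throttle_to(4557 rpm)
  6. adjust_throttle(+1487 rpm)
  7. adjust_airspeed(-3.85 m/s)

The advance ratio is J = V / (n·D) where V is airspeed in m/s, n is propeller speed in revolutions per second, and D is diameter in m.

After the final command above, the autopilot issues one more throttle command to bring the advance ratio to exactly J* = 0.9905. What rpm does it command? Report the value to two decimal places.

set_propeller: D = 2.004 m, P = 1.577 m (p = P/D = 0.786926); state ← (V=0, rpm=0)
set_airspeed(76.95): V ← 76.95 m/s
adjust_airspeed(+1.21): V ← 76.95 +1.21 = 78.16 m/s
adjust_airspeed(-5.76): V ← 78.16 -5.76 = 72.4 m/s
throttle_to(4557): rpm ← 4557
adjust_throttle(+1487): rpm ← 4557 +1487 = 6044
adjust_airspeed(-3.85): V ← 72.4 -3.85 = 68.55 m/s
final state: V = 68.55 m/s, rpm = 6044 → n = rpm/60 = 100.733333 rev/s
target J* = 0.9905; solve J* = V/(n·D) for n: n = V/(J*·D) = 68.55/(0.9905 × 2.004) = 34.534666 rev/s
rpm = 60·n = 2072.079969

rpm = 2072.08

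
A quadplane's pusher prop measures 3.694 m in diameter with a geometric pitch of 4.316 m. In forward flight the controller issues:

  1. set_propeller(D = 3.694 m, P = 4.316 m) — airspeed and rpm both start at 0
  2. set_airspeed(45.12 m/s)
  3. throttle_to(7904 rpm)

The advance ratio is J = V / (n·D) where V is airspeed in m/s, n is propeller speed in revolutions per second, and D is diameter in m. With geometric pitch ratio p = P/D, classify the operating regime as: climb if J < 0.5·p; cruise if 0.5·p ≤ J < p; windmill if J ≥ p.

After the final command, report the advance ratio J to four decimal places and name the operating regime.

J = 0.0927, regime = climb

set_propeller: D = 3.694 m, P = 4.316 m (p = P/D = 1.168381); state ← (V=0, rpm=0)
set_airspeed(45.12): V ← 45.12 m/s
throttle_to(7904): rpm ← 7904
final state: V = 45.12 m/s, rpm = 7904 → n = rpm/60 = 131.733333 rev/s
J = V / (n·D) = 45.12 / (131.733333 × 3.694) = 0.092721
regime bands: climb J<0.5842 | cruise [0.5842, 1.1684) | windmill J≥1.1684
J = 0.0927 → climb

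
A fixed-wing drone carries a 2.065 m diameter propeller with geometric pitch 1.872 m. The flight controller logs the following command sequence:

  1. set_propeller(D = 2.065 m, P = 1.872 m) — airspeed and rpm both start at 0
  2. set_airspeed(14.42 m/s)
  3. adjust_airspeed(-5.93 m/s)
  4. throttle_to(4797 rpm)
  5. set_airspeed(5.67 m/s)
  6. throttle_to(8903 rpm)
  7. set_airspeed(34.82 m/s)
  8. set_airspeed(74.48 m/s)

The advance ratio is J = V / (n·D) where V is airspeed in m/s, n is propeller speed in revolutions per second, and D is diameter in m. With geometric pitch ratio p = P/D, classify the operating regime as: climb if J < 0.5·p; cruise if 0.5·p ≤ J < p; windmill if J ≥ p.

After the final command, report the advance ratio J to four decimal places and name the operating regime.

J = 0.2431, regime = climb

set_propeller: D = 2.065 m, P = 1.872 m (p = P/D = 0.906538); state ← (V=0, rpm=0)
set_airspeed(14.42): V ← 14.42 m/s
adjust_airspeed(-5.93): V ← 14.42 -5.93 = 8.49 m/s
throttle_to(4797): rpm ← 4797
set_airspeed(5.67): V ← 5.67 m/s
throttle_to(8903): rpm ← 8903
set_airspeed(34.82): V ← 34.82 m/s
set_airspeed(74.48): V ← 74.48 m/s
final state: V = 74.48 m/s, rpm = 8903 → n = rpm/60 = 148.383333 rev/s
J = V / (n·D) = 74.48 / (148.383333 × 2.065) = 0.243072
regime bands: climb J<0.4533 | cruise [0.4533, 0.9065) | windmill J≥0.9065
J = 0.2431 → climb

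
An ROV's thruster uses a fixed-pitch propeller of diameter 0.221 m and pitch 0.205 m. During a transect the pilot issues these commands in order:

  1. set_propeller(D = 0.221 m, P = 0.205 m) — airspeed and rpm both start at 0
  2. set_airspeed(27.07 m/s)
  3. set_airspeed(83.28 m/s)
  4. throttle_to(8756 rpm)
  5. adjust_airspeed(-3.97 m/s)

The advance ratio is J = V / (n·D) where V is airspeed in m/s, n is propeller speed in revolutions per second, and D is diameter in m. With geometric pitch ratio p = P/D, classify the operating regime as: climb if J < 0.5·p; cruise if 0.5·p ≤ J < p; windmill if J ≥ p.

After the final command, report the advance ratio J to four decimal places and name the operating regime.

set_propeller: D = 0.221 m, P = 0.205 m (p = P/D = 0.927602); state ← (V=0, rpm=0)
set_airspeed(27.07): V ← 27.07 m/s
set_airspeed(83.28): V ← 83.28 m/s
throttle_to(8756): rpm ← 8756
adjust_airspeed(-3.97): V ← 83.28 -3.97 = 79.31 m/s
final state: V = 79.31 m/s, rpm = 8756 → n = rpm/60 = 145.933333 rev/s
J = V / (n·D) = 79.31 / (145.933333 × 0.221) = 2.459128
regime bands: climb J<0.4638 | cruise [0.4638, 0.9276) | windmill J≥0.9276
J = 2.4591 → windmill

J = 2.4591, regime = windmill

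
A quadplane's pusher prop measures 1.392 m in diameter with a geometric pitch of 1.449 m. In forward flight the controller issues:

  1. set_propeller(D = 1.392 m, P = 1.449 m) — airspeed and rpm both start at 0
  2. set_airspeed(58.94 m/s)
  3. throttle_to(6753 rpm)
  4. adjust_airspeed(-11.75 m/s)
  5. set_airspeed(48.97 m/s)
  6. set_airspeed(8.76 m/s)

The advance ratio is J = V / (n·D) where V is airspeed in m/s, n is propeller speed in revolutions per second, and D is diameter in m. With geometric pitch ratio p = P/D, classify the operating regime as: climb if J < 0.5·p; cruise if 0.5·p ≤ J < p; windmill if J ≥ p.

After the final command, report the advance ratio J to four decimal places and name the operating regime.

J = 0.0559, regime = climb

set_propeller: D = 1.392 m, P = 1.449 m (p = P/D = 1.040948); state ← (V=0, rpm=0)
set_airspeed(58.94): V ← 58.94 m/s
throttle_to(6753): rpm ← 6753
adjust_airspeed(-11.75): V ← 58.94 -11.75 = 47.19 m/s
set_airspeed(48.97): V ← 48.97 m/s
set_airspeed(8.76): V ← 8.76 m/s
final state: V = 8.76 m/s, rpm = 6753 → n = rpm/60 = 112.550000 rev/s
J = V / (n·D) = 8.76 / (112.550000 × 1.392) = 0.055914
regime bands: climb J<0.5205 | cruise [0.5205, 1.0409) | windmill J≥1.0409
J = 0.0559 → climb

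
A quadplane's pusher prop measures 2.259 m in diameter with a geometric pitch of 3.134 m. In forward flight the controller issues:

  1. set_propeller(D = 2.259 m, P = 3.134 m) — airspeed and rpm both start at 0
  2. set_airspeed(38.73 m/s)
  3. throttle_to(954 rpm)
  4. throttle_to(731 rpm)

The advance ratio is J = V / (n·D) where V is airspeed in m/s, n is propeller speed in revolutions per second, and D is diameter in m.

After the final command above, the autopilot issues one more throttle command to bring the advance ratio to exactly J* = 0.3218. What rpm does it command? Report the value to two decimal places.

set_propeller: D = 2.259 m, P = 3.134 m (p = P/D = 1.387340); state ← (V=0, rpm=0)
set_airspeed(38.73): V ← 38.73 m/s
throttle_to(954): rpm ← 954
throttle_to(731): rpm ← 731
final state: V = 38.73 m/s, rpm = 731 → n = rpm/60 = 12.183333 rev/s
target J* = 0.3218; solve J* = V/(n·D) for n: n = V/(J*·D) = 38.73/(0.3218 × 2.259) = 53.277670 rev/s
rpm = 60·n = 3196.660221

rpm = 3196.66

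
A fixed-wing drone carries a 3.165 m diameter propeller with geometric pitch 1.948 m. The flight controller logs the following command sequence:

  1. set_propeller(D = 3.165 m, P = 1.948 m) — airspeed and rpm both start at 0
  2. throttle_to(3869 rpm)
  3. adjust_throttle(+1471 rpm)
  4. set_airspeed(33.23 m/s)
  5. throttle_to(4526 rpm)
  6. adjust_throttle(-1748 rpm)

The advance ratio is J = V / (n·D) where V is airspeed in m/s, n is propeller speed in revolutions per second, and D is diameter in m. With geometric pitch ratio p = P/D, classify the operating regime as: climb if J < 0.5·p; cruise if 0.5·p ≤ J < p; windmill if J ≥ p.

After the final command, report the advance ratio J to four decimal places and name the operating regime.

set_propeller: D = 3.165 m, P = 1.948 m (p = P/D = 0.615482); state ← (V=0, rpm=0)
throttle_to(3869): rpm ← 3869
adjust_throttle(+1471): rpm ← 3869 +1471 = 5340
set_airspeed(33.23): V ← 33.23 m/s
throttle_to(4526): rpm ← 4526
adjust_throttle(-1748): rpm ← 4526 -1748 = 2778
final state: V = 33.23 m/s, rpm = 2778 → n = rpm/60 = 46.300000 rev/s
J = V / (n·D) = 33.23 / (46.300000 × 3.165) = 0.226765
regime bands: climb J<0.3077 | cruise [0.3077, 0.6155) | windmill J≥0.6155
J = 0.2268 → climb

J = 0.2268, regime = climb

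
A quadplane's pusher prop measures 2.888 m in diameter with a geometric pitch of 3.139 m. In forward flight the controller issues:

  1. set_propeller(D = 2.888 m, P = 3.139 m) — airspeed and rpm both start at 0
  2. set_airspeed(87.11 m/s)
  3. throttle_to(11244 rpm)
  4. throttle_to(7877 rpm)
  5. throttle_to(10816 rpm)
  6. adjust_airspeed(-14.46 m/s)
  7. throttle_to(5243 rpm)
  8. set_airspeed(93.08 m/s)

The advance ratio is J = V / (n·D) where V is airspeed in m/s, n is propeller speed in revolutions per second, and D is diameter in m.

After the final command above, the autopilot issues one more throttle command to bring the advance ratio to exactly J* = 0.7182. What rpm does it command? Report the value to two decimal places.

set_propeller: D = 2.888 m, P = 3.139 m (p = P/D = 1.086911); state ← (V=0, rpm=0)
set_airspeed(87.11): V ← 87.11 m/s
throttle_to(11244): rpm ← 11244
throttle_to(7877): rpm ← 7877
throttle_to(10816): rpm ← 10816
adjust_airspeed(-14.46): V ← 87.11 -14.46 = 72.65 m/s
throttle_to(5243): rpm ← 5243
set_airspeed(93.08): V ← 93.08 m/s
final state: V = 93.08 m/s, rpm = 5243 → n = rpm/60 = 87.383333 rev/s
target J* = 0.7182; solve J* = V/(n·D) for n: n = V/(J*·D) = 93.08/(0.7182 × 2.888) = 44.875963 rev/s
rpm = 60·n = 2692.557803

rpm = 2692.56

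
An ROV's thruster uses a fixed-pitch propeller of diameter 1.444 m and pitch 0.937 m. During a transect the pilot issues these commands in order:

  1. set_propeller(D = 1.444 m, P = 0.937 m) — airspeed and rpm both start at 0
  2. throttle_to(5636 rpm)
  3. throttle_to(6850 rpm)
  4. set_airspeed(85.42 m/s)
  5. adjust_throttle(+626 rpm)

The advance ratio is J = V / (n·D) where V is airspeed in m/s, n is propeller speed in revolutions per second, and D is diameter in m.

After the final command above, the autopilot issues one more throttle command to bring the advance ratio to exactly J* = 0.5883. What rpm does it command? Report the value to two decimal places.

rpm = 6033.16

set_propeller: D = 1.444 m, P = 0.937 m (p = P/D = 0.648892); state ← (V=0, rpm=0)
throttle_to(5636): rpm ← 5636
throttle_to(6850): rpm ← 6850
set_airspeed(85.42): V ← 85.42 m/s
adjust_throttle(+626): rpm ← 6850 +626 = 7476
final state: V = 85.42 m/s, rpm = 7476 → n = rpm/60 = 124.600000 rev/s
target J* = 0.5883; solve J* = V/(n·D) for n: n = V/(J*·D) = 85.42/(0.5883 × 1.444) = 100.552651 rev/s
rpm = 60·n = 6033.159067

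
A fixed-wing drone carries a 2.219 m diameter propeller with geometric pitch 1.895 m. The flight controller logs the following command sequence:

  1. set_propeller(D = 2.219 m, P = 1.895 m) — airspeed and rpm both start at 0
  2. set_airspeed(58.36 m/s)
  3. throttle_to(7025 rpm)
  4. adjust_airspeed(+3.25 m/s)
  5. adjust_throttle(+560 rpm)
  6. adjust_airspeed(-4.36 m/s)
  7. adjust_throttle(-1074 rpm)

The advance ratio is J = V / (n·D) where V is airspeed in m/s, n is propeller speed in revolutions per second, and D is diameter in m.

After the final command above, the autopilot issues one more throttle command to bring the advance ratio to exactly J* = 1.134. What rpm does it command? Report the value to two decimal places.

rpm = 1365.07

set_propeller: D = 2.219 m, P = 1.895 m (p = P/D = 0.853988); state ← (V=0, rpm=0)
set_airspeed(58.36): V ← 58.36 m/s
throttle_to(7025): rpm ← 7025
adjust_airspeed(+3.25): V ← 58.36 +3.25 = 61.61 m/s
adjust_throttle(+560): rpm ← 7025 +560 = 7585
adjust_airspeed(-4.36): V ← 61.61 -4.36 = 57.25 m/s
adjust_throttle(-1074): rpm ← 7585 -1074 = 6511
final state: V = 57.25 m/s, rpm = 6511 → n = rpm/60 = 108.516667 rev/s
target J* = 1.134; solve J* = V/(n·D) for n: n = V/(J*·D) = 57.25/(1.134 × 2.219) = 22.751243 rev/s
rpm = 60·n = 1365.074596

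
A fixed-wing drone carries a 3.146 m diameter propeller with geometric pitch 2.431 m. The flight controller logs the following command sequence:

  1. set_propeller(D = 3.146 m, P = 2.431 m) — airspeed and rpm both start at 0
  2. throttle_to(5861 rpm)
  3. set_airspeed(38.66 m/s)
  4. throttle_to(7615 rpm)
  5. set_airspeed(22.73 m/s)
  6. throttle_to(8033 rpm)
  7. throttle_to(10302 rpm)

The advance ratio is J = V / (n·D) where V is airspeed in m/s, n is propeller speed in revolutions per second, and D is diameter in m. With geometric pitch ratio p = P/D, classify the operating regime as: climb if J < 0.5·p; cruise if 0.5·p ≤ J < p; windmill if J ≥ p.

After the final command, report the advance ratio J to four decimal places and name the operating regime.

J = 0.0421, regime = climb

set_propeller: D = 3.146 m, P = 2.431 m (p = P/D = 0.772727); state ← (V=0, rpm=0)
throttle_to(5861): rpm ← 5861
set_airspeed(38.66): V ← 38.66 m/s
throttle_to(7615): rpm ← 7615
set_airspeed(22.73): V ← 22.73 m/s
throttle_to(8033): rpm ← 8033
throttle_to(10302): rpm ← 10302
final state: V = 22.73 m/s, rpm = 10302 → n = rpm/60 = 171.700000 rev/s
J = V / (n·D) = 22.73 / (171.700000 × 3.146) = 0.042079
regime bands: climb J<0.3864 | cruise [0.3864, 0.7727) | windmill J≥0.7727
J = 0.0421 → climb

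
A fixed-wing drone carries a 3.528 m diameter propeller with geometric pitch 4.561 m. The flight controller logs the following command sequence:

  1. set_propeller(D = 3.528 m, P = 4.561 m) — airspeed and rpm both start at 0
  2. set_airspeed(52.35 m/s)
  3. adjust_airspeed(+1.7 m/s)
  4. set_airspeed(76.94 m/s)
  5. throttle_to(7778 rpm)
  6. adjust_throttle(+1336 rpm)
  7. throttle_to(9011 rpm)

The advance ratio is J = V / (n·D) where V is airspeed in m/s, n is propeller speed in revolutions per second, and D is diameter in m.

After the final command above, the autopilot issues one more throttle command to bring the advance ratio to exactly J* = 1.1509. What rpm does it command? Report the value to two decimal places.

set_propeller: D = 3.528 m, P = 4.561 m (p = P/D = 1.292800); state ← (V=0, rpm=0)
set_airspeed(52.35): V ← 52.35 m/s
adjust_airspeed(+1.7): V ← 52.35 +1.7 = 54.05 m/s
set_airspeed(76.94): V ← 76.94 m/s
throttle_to(7778): rpm ← 7778
adjust_throttle(+1336): rpm ← 7778 +1336 = 9114
throttle_to(9011): rpm ← 9011
final state: V = 76.94 m/s, rpm = 9011 → n = rpm/60 = 150.183333 rev/s
target J* = 1.1509; solve J* = V/(n·D) for n: n = V/(J*·D) = 76.94/(1.1509 × 3.528) = 18.948988 rev/s
rpm = 60·n = 1136.939266

rpm = 1136.94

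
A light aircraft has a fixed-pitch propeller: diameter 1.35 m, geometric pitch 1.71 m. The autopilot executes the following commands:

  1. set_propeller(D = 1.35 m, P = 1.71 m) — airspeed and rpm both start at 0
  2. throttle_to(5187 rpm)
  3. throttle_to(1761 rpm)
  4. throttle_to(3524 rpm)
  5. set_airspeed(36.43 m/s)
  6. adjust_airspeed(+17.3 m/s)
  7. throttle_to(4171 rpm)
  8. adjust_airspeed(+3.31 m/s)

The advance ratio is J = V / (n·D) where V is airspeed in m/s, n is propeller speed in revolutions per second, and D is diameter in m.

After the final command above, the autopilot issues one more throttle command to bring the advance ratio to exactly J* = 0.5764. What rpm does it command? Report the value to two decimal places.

set_propeller: D = 1.35 m, P = 1.71 m (p = P/D = 1.266667); state ← (V=0, rpm=0)
throttle_to(5187): rpm ← 5187
throttle_to(1761): rpm ← 1761
throttle_to(3524): rpm ← 3524
set_airspeed(36.43): V ← 36.43 m/s
adjust_airspeed(+17.3): V ← 36.43 +17.3 = 53.73 m/s
throttle_to(4171): rpm ← 4171
adjust_airspeed(+3.31): V ← 53.73 +3.31 = 57.04 m/s
final state: V = 57.04 m/s, rpm = 4171 → n = rpm/60 = 69.516667 rev/s
target J* = 0.5764; solve J* = V/(n·D) for n: n = V/(J*·D) = 57.04/(0.5764 × 1.35) = 73.303005 rev/s
rpm = 60·n = 4398.180276

rpm = 4398.18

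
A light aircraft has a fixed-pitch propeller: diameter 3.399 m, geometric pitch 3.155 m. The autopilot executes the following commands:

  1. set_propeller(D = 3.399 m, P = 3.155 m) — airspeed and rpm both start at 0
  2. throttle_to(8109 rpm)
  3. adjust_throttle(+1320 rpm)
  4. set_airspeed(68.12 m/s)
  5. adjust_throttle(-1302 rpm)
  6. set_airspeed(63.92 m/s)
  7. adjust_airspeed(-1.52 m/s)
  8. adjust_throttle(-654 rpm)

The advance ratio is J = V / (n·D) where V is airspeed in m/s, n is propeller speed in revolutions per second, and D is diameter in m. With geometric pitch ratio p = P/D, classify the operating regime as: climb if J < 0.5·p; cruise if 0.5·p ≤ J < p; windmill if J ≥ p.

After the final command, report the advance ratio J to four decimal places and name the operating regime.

set_propeller: D = 3.399 m, P = 3.155 m (p = P/D = 0.928214); state ← (V=0, rpm=0)
throttle_to(8109): rpm ← 8109
adjust_throttle(+1320): rpm ← 8109 +1320 = 9429
set_airspeed(68.12): V ← 68.12 m/s
adjust_throttle(-1302): rpm ← 9429 -1302 = 8127
set_airspeed(63.92): V ← 63.92 m/s
adjust_airspeed(-1.52): V ← 63.92 -1.52 = 62.4 m/s
adjust_throttle(-654): rpm ← 8127 -654 = 7473
final state: V = 62.4 m/s, rpm = 7473 → n = rpm/60 = 124.550000 rev/s
J = V / (n·D) = 62.4 / (124.550000 × 3.399) = 0.147397
regime bands: climb J<0.4641 | cruise [0.4641, 0.9282) | windmill J≥0.9282
J = 0.1474 → climb

J = 0.1474, regime = climb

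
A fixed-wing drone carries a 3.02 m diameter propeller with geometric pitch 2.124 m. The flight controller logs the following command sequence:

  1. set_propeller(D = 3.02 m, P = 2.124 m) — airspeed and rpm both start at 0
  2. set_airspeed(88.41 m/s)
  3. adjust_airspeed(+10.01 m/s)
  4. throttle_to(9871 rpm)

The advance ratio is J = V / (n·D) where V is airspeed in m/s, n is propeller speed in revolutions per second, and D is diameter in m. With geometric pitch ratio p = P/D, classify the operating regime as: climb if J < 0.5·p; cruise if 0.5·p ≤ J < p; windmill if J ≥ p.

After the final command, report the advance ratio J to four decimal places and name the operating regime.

set_propeller: D = 3.02 m, P = 2.124 m (p = P/D = 0.703311); state ← (V=0, rpm=0)
set_airspeed(88.41): V ← 88.41 m/s
adjust_airspeed(+10.01): V ← 88.41 +10.01 = 98.42 m/s
throttle_to(9871): rpm ← 9871
final state: V = 98.42 m/s, rpm = 9871 → n = rpm/60 = 164.516667 rev/s
J = V / (n·D) = 98.42 / (164.516667 × 3.02) = 0.198092
regime bands: climb J<0.3517 | cruise [0.3517, 0.7033) | windmill J≥0.7033
J = 0.1981 → climb

J = 0.1981, regime = climb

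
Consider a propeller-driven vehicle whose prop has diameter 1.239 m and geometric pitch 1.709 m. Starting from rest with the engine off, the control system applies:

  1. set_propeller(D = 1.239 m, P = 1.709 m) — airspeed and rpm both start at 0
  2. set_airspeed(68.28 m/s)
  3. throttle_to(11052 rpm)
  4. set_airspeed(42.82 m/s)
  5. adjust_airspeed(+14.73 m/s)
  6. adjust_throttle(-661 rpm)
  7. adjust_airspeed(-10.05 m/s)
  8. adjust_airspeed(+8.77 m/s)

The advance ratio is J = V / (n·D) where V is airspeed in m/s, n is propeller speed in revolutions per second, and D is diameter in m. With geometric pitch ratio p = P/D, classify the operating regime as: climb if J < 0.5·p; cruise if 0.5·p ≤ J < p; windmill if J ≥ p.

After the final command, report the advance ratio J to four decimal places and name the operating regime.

J = 0.2622, regime = climb

set_propeller: D = 1.239 m, P = 1.709 m (p = P/D = 1.379338); state ← (V=0, rpm=0)
set_airspeed(68.28): V ← 68.28 m/s
throttle_to(11052): rpm ← 11052
set_airspeed(42.82): V ← 42.82 m/s
adjust_airspeed(+14.73): V ← 42.82 +14.73 = 57.55 m/s
adjust_throttle(-661): rpm ← 11052 -661 = 10391
adjust_airspeed(-10.05): V ← 57.55 -10.05 = 47.5 m/s
adjust_airspeed(+8.77): V ← 47.5 +8.77 = 56.27 m/s
final state: V = 56.27 m/s, rpm = 10391 → n = rpm/60 = 173.183333 rev/s
J = V / (n·D) = 56.27 / (173.183333 × 1.239) = 0.262240
regime bands: climb J<0.6897 | cruise [0.6897, 1.3793) | windmill J≥1.3793
J = 0.2622 → climb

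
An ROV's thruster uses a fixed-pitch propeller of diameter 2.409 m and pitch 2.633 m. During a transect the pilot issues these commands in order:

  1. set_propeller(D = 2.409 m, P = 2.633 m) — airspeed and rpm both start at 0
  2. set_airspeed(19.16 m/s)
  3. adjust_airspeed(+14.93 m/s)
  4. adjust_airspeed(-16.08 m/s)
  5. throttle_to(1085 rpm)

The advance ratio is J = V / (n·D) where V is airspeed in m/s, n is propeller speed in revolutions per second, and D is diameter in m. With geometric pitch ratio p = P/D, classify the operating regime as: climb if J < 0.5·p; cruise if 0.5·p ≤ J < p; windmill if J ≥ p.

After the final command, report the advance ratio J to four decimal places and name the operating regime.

set_propeller: D = 2.409 m, P = 2.633 m (p = P/D = 1.092985); state ← (V=0, rpm=0)
set_airspeed(19.16): V ← 19.16 m/s
adjust_airspeed(+14.93): V ← 19.16 +14.93 = 34.09 m/s
adjust_airspeed(-16.08): V ← 34.09 -16.08 = 18.01 m/s
throttle_to(1085): rpm ← 1085
final state: V = 18.01 m/s, rpm = 1085 → n = rpm/60 = 18.083333 rev/s
J = V / (n·D) = 18.01 / (18.083333 × 2.409) = 0.413427
regime bands: climb J<0.5465 | cruise [0.5465, 1.0930) | windmill J≥1.0930
J = 0.4134 → climb

J = 0.4134, regime = climb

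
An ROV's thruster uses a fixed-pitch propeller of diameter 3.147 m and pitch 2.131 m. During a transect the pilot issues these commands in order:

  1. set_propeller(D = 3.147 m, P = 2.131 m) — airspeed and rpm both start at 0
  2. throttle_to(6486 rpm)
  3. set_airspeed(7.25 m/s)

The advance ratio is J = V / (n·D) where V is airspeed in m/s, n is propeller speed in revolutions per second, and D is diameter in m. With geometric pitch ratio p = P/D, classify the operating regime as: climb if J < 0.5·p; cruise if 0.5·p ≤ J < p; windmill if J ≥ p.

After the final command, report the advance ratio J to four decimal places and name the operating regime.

set_propeller: D = 3.147 m, P = 2.131 m (p = P/D = 0.677153); state ← (V=0, rpm=0)
throttle_to(6486): rpm ← 6486
set_airspeed(7.25): V ← 7.25 m/s
final state: V = 7.25 m/s, rpm = 6486 → n = rpm/60 = 108.100000 rev/s
J = V / (n·D) = 7.25 / (108.100000 × 3.147) = 0.021312
regime bands: climb J<0.3386 | cruise [0.3386, 0.6772) | windmill J≥0.6772
J = 0.0213 → climb

J = 0.0213, regime = climb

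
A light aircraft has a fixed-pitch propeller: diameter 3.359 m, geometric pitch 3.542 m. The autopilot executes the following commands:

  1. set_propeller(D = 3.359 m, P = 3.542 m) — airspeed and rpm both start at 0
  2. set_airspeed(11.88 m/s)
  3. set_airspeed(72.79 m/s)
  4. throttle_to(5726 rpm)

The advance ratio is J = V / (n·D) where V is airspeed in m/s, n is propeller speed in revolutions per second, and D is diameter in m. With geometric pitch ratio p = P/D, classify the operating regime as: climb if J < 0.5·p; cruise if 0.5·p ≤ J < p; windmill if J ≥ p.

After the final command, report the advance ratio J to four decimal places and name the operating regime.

set_propeller: D = 3.359 m, P = 3.542 m (p = P/D = 1.054481); state ← (V=0, rpm=0)
set_airspeed(11.88): V ← 11.88 m/s
set_airspeed(72.79): V ← 72.79 m/s
throttle_to(5726): rpm ← 5726
final state: V = 72.79 m/s, rpm = 5726 → n = rpm/60 = 95.433333 rev/s
J = V / (n·D) = 72.79 / (95.433333 × 3.359) = 0.227071
regime bands: climb J<0.5272 | cruise [0.5272, 1.0545) | windmill J≥1.0545
J = 0.2271 → climb

J = 0.2271, regime = climb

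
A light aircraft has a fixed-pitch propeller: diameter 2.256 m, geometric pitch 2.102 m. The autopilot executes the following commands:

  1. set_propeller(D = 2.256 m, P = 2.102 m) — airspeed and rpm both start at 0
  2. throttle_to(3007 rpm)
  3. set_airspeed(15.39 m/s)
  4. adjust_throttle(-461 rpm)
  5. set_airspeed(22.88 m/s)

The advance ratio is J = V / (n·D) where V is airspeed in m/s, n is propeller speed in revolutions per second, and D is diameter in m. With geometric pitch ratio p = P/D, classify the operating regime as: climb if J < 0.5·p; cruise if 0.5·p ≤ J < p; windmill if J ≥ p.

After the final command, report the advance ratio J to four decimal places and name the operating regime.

set_propeller: D = 2.256 m, P = 2.102 m (p = P/D = 0.931738); state ← (V=0, rpm=0)
throttle_to(3007): rpm ← 3007
set_airspeed(15.39): V ← 15.39 m/s
adjust_throttle(-461): rpm ← 3007 -461 = 2546
set_airspeed(22.88): V ← 22.88 m/s
final state: V = 22.88 m/s, rpm = 2546 → n = rpm/60 = 42.433333 rev/s
J = V / (n·D) = 22.88 / (42.433333 × 2.256) = 0.239007
regime bands: climb J<0.4659 | cruise [0.4659, 0.9317) | windmill J≥0.9317
J = 0.2390 → climb

J = 0.2390, regime = climb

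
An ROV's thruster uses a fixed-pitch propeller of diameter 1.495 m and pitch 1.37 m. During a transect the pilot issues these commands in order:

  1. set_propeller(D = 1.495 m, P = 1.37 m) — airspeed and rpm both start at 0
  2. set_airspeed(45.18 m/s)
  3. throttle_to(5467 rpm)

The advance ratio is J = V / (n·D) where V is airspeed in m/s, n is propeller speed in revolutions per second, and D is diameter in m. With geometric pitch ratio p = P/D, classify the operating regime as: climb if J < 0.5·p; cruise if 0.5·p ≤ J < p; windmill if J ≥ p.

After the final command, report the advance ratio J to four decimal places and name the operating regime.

J = 0.3317, regime = climb

set_propeller: D = 1.495 m, P = 1.37 m (p = P/D = 0.916388); state ← (V=0, rpm=0)
set_airspeed(45.18): V ← 45.18 m/s
throttle_to(5467): rpm ← 5467
final state: V = 45.18 m/s, rpm = 5467 → n = rpm/60 = 91.116667 rev/s
J = V / (n·D) = 45.18 / (91.116667 × 1.495) = 0.331671
regime bands: climb J<0.4582 | cruise [0.4582, 0.9164) | windmill J≥0.9164
J = 0.3317 → climb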